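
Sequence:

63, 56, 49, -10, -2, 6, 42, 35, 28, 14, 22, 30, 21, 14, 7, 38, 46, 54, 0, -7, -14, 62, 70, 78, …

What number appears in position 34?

The slot pattern repeats as AAABBB (period 6), so there are 2 interleaved tracks.
Stream A: 63, 56, 49, 42, 35, 28, 21, 14, 7, 0, -7, -14. Arithmetic with common difference −7.
Stream B: -10, -2, 6, 14, 22, 30, 38, 46, 54, 62, 70, 78. Adding 8 each time.
The 34th slot belongs to stream B; its 16th term is 110.

110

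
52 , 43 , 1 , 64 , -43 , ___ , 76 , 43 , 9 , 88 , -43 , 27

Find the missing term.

3

Split by position mod 3 into 3 tracks.
Track A is 52, 64, 76, 88, which is arithmetic with common difference +12.
Track B is 43, -43, 43, -43, which is alternating ±43.
Track C is 1, ?, 9, 27, which is powers of 3.
Track C's pattern makes the blank 3.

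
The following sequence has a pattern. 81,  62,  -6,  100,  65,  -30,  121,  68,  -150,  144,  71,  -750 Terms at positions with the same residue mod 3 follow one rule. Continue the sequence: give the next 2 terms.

169, 74

The terms cycle through 3 interleaved subsequences.
Track A: 81, 100, 121, 144 (consecutive squares n² from n = 9).
Track B: 62, 65, 68, 71 (linear: a_n = 59 + 3·n).
Track C: -6, -30, -150, -750 (a geometric progression (common ratio 5)).
The 13th slot belongs to track A; its 5th term is 169.
The 14th slot belongs to track B; its 5th term is 74.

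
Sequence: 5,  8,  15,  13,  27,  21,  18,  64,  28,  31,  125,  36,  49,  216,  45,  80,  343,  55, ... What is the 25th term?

Split by position mod 3: positions 1, 4, 7, … form one track, and each other residue class forms its own.
Track A: 5, 13, 18, 31, 49, 80 (each term equals the sum of the previous two).
Track B: 8, 27, 64, 125, 216, 343 (consecutive cubes n³ from n = 2).
Track C: 15, 21, 28, 36, 45, 55 (triangular numbers n(n+1)/2 for n = 5, 6, …).
The 25th slot belongs to track A; its 9th term is 338.

338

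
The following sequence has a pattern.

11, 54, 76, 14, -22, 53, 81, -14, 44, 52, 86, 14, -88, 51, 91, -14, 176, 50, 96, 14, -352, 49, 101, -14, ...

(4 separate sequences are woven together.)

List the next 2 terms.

704, 48

Taking every 4th term gives 4 separate tracks.
Track A: 11, -22, 44, -88, 176, -352 (a geometric progression (common ratio -2)).
Track B: 54, 53, 52, 51, 50, 49 (subtracting 1 each time).
Track C: 76, 81, 86, 91, 96, 101 (adding 5 each time).
Track D: 14, -14, 14, -14, 14, -14 (the oscillation 14·(−1)^(n+1)).
Position 25 falls in track A as its term 7, giving 704.
The 26th slot belongs to track B; its 7th term is 48.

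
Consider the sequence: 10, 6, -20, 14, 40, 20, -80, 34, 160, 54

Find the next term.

-320

The terms cycle through 2 interleaved subsequences.
Track A: 10, -20, 40, -80, 160 (a geometric progression (common ratio -2)).
Track B: 6, 14, 20, 34, 54 (each term equals the sum of the previous two).
Position 11 → track A, term 6 = -320.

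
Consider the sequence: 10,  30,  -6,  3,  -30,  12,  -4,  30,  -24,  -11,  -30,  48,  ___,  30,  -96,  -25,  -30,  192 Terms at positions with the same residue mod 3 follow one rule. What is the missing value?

-18

Read the sequence 3 terms at a time; column i is its own pattern.
Stream A: 10, 3, -4, -11, ?, -25. Linear: a_n = 17 − 7·n.
Stream B: 30, -30, 30, -30, 30, -30. Alternating ±30.
Stream C: -6, 12, -24, 48, -96, 192. A geometric progression (common ratio -2).
Stream A's pattern makes the blank -18.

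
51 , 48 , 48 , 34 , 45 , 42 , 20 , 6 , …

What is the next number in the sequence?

The slot pattern repeats as AABB (period 4), so there are 2 interleaved tracks.
Subsequence A = 51, 48, 45, 42: arithmetic, step −3.
Subsequence B = 48, 34, 20, 6: linear: a_n = 62 − 14·n.
Term 9 comes from subsequence A (its 5th entry): 39.

39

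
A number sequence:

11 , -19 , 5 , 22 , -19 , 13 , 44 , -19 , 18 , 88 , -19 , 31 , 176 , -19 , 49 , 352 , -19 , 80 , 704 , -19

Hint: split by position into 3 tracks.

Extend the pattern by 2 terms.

129, 1408

Split by position mod 3 into 3 tracks.
Stream A: 11, 22, 44, 88, 176, 352, 704. Multiplying by 2 each time.
Stream B: -19, -19, -19, -19, -19, -19, -19. The constant sequence -19.
Stream C: 5, 13, 18, 31, 49, 80. Fibonacci-style (each term is the sum of the two before it).
Position 21 falls in stream C as its term 7, giving 129.
The 22nd slot belongs to stream A; its 8th term is 1408.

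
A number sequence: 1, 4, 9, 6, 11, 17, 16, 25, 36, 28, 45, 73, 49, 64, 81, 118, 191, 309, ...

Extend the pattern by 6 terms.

100, 121, 144, 500, 809, 1309

Reading positions in blocks of 6 reveals the pattern AAABBB — 2 tracks woven together.
Stream A: 1, 4, 9, 16, 25, 36, 49, 64, 81. Perfect squares starting at 1².
Stream B: 6, 11, 17, 28, 45, 73, 118, 191, 309. A Fibonacci-like recurrence a_n = a_{n-1} + a_{n-2}.
Position 19 → stream A, term 10 = 100.
Position 20 falls in stream A as its term 11, giving 121.
Position 21 falls in stream A as its term 12, giving 144.
Position 22 → stream B, term 10 = 500.
The 23rd slot belongs to stream B; its 11th term is 809.
Position 24 → stream B, term 12 = 1309.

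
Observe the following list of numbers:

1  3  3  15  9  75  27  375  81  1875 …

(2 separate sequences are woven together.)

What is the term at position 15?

2187

The terms cycle through 2 interleaved subsequences.
Track A is 1, 3, 9, 27, 81, which is successive powers of 3.
Track B is 3, 15, 75, 375, 1875, which is multiplying by 5 each time.
Position 15 → track A, term 8 = 2187.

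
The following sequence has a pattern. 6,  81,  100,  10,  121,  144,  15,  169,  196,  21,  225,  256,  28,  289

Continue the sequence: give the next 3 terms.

324, 36, 361

Reading positions in blocks of 3 reveals the pattern ABB — 2 tracks woven together.
Subsequence A is 6, 10, 15, 21, 28, which is triangular numbers starting at T_3.
Subsequence B is 81, 100, 121, 144, 169, 196, 225, 256, 289, which is perfect squares starting at 9².
The 15th slot belongs to subsequence B; its 10th term is 324.
The 16th slot belongs to subsequence A; its 6th term is 36.
Term 17 comes from subsequence B (its 11th entry): 361.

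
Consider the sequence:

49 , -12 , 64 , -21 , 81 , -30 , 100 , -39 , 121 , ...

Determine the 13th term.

169

Positions 1, 3, 5, … form one subsequence and positions 2, 4, 6, … form another.
Stream A: 49, 64, 81, 100, 121 — the squares 7², 8², 9², ….
Stream B: -12, -21, -30, -39 — linear: a_n = -3 − 9·n.
Term 13 comes from stream A (its 7th entry): 169.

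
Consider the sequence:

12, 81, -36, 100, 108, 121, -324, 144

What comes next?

972

The terms cycle through 2 interleaved subsequences.
Track A: 12, -36, 108, -324 (a geometric progression (common ratio -3)).
Track B: 81, 100, 121, 144 (perfect squares starting at 9²).
Position 9 falls in track A as its term 5, giving 972.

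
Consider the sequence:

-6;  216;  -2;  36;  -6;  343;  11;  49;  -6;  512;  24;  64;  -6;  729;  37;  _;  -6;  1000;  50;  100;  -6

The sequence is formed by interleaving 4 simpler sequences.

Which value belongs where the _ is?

Taking every 4th term gives 4 separate tracks.
Track A: -6, -6, -6, -6, -6, -6 (the constant sequence -6).
Track B: 216, 343, 512, 729, 1000 (the cubes 6³, 7³, 8³, …).
Track C: -2, 11, 24, 37, 50 (linear: a_n = -15 + 13·n).
Track D: 36, 49, 64, ?, 100 (consecutive squares n² from n = 6).
Filling track D at index 4 by its rule yields 81.

81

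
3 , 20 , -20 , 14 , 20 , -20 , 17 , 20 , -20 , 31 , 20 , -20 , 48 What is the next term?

Positions follow the repeating pattern ABB; grouping by letter gives 2 tracks.
Stream A: 3, 14, 17, 31, 48 (each term equals the sum of the previous two).
Stream B: 20, -20, 20, -20, 20, -20, 20, -20 (oscillating between 20 and -20).
Term 14 comes from stream B (its 9th entry): 20.

20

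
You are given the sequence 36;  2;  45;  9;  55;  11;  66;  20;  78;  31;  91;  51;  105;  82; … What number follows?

The terms cycle through 2 interleaved subsequences.
Track A: 36, 45, 55, 66, 78, 91, 105 — triangular numbers n(n+1)/2 for n = 8, 9, ….
Track B: 2, 9, 11, 20, 31, 51, 82 — Fibonacci-style (each term is the sum of the two before it).
Term 15 comes from track A (its 8th entry): 120.

120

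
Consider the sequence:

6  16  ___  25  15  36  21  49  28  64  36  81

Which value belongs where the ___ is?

Taking every 2nd term gives 2 separate tracks.
Track A: 6, ?, 15, 21, 28, 36 — triangular numbers starting at T_3.
Track B: 16, 25, 36, 49, 64, 81 — consecutive squares n² from n = 4.
Track A's pattern makes the blank 10.

10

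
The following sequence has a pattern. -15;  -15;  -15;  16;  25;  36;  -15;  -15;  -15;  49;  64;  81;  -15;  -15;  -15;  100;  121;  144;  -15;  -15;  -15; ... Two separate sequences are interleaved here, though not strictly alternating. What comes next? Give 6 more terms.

169, 196, 225, -15, -15, -15

The slot pattern repeats as AAABBB (period 6), so there are 2 interleaved tracks.
Subsequence A = -15, -15, -15, -15, -15, -15, -15, -15, -15, -15, -15, -15: always -15.
Subsequence B = 16, 25, 36, 49, 64, 81, 100, 121, 144: perfect squares starting at 4².
Position 22 → subsequence B, term 10 = 169.
The 23rd slot belongs to subsequence B; its 11th term is 196.
Term 24 comes from subsequence B (its 12th entry): 225.
Term 25 comes from subsequence A (its 13th entry): -15.
Position 26 falls in subsequence A as its term 14, giving -15.
Position 27 → subsequence A, term 15 = -15.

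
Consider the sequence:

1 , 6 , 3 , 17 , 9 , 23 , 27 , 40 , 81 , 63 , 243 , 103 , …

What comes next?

Positions 1, 3, 5, … form one subsequence and positions 2, 4, 6, … form another.
Subsequence A is 1, 3, 9, 27, 81, 243, which is powers of 3.
Subsequence B is 6, 17, 23, 40, 63, 103, which is each term equals the sum of the previous two.
Term 13 comes from subsequence A (its 7th entry): 729.

729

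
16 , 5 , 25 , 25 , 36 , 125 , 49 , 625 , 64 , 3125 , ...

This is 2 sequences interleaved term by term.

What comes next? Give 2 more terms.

Positions 1, 3, 5, … form one subsequence and positions 2, 4, 6, … form another.
Subsequence A is 16, 25, 36, 49, 64, which is perfect squares starting at 4².
Subsequence B is 5, 25, 125, 625, 3125, which is successive powers of 5.
The 11th slot belongs to subsequence A; its 6th term is 81.
Position 12 falls in subsequence B as its term 6, giving 15625.

81, 15625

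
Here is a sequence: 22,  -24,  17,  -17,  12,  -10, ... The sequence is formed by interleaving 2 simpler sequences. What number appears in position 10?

Positions 1, 3, 5, … form one subsequence and positions 2, 4, 6, … form another.
Subsequence A: 22, 17, 12 (arithmetic with common difference −5).
Subsequence B: -24, -17, -10 (arithmetic, step +7).
Term 10 comes from subsequence B (its 5th entry): 4.

4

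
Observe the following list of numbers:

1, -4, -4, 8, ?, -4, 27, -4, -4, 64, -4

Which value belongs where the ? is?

The slot pattern repeats as ABB (period 3), so there are 2 interleaved tracks.
Track A is 1, 8, 27, 64, which is the cubes 1³, 2³, 3³, ….
Track B is -4, -4, ?, -4, -4, -4, -4, which is always -4.
Track B's pattern makes the blank -4.

-4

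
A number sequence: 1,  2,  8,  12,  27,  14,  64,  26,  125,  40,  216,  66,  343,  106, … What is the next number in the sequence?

512

The terms cycle through 2 interleaved subsequences.
Track A: 1, 8, 27, 64, 125, 216, 343 (perfect cubes starting at 1³).
Track B: 2, 12, 14, 26, 40, 66, 106 (Fibonacci-style (each term is the sum of the two before it)).
Term 15 comes from track A (its 8th entry): 512.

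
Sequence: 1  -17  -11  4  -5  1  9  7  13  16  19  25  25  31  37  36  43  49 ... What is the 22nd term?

Reading positions in blocks of 3 reveals the pattern ABB — 2 tracks woven together.
Subsequence A = 1, 4, 9, 16, 25, 36: consecutive squares n² from n = 1.
Subsequence B = -17, -11, -5, 1, 7, 13, 19, 25, 31, 37, 43, 49: adding 6 each time.
The 22nd slot belongs to subsequence A; its 8th term is 64.

64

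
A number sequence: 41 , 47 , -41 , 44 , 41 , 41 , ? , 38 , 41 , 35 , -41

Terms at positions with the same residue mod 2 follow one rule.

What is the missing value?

Odd-indexed and even-indexed terms follow separate rules.
Stream A: 41, -41, 41, ?, 41, -41. Oscillating between 41 and -41.
Stream B: 47, 44, 41, 38, 35. Arithmetic with common difference −3.
The gap is stream A's term 4; the rule gives -41.

-41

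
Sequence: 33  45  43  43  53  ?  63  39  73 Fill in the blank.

41

Taking every 2nd term gives 2 separate tracks.
Stream A: 33, 43, 53, 63, 73 (arithmetic, step +10).
Stream B: 45, 43, ?, 39 (arithmetic, step −2).
So the missing entry in stream B is 41.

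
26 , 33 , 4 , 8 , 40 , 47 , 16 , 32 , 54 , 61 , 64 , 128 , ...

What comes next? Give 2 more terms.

68, 75

Reading positions in blocks of 4 reveals the pattern AABB — 2 tracks woven together.
Subsequence A = 26, 33, 40, 47, 54, 61: arithmetic with common difference +7.
Subsequence B = 4, 8, 16, 32, 64, 128: successive powers of 2.
The 13th slot belongs to subsequence A; its 7th term is 68.
Term 14 comes from subsequence A (its 8th entry): 75.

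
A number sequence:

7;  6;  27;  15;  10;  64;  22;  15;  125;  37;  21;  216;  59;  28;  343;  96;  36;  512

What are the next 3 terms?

155, 45, 729

Read the sequence 3 terms at a time; column i is its own pattern.
Track A: 7, 15, 22, 37, 59, 96 — each term equals the sum of the previous two.
Track B: 6, 10, 15, 21, 28, 36 — triangular numbers n(n+1)/2 for n = 3, 4, ….
Track C: 27, 64, 125, 216, 343, 512 — the cubes 3³, 4³, 5³, ….
Term 19 comes from track A (its 7th entry): 155.
Term 20 comes from track B (its 7th entry): 45.
Term 21 comes from track C (its 7th entry): 729.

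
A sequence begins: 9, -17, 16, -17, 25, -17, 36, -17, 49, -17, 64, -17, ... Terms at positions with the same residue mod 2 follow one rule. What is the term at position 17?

Positions 1, 3, 5, … form one subsequence and positions 2, 4, 6, … form another.
Subsequence A: 9, 16, 25, 36, 49, 64 (consecutive squares n² from n = 3).
Subsequence B: -17, -17, -17, -17, -17, -17 (constant -17).
The 17th slot belongs to subsequence A; its 9th term is 121.

121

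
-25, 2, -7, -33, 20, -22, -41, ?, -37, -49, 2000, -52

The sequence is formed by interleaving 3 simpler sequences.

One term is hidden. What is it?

Split by position mod 3: positions 1, 4, 7, … form one track, and each other residue class forms its own.
Track A: -25, -33, -41, -49 — subtracting 8 each time.
Track B: 2, 20, ?, 2000 — a geometric progression (common ratio 10).
Track C: -7, -22, -37, -52 — arithmetic with common difference −15.
So the missing entry in track B is 200.

200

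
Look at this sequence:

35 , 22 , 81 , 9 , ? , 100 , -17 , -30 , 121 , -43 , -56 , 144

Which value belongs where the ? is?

Positions follow the repeating pattern AAB; grouping by letter gives 2 tracks.
Track A: 35, 22, 9, ?, -17, -30, -43, -56 (linear: a_n = 48 − 13·n).
Track B: 81, 100, 121, 144 (consecutive squares n² from n = 9).
The gap is track A's term 4; the rule gives -4.

-4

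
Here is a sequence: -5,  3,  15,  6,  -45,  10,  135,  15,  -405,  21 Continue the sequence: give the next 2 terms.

Taking every 2nd term gives 2 separate tracks.
Stream A: -5, 15, -45, 135, -405 (multiplying by -3 each time).
Stream B: 3, 6, 10, 15, 21 (the triangular numbers T_2, T_3, …).
The 11th slot belongs to stream A; its 6th term is 1215.
Position 12 → stream B, term 6 = 28.

1215, 28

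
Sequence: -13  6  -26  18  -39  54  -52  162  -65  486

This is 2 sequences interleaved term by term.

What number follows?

Positions 1, 3, 5, … form one subsequence and positions 2, 4, 6, … form another.
Subsequence A: -13, -26, -39, -52, -65 (arithmetic, step −13).
Subsequence B: 6, 18, 54, 162, 486 (geometric with ratio 3).
The 11th slot belongs to subsequence A; its 6th term is -78.

-78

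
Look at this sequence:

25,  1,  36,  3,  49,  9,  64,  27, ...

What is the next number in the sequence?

Split by position mod 2 into 2 tracks.
Subsequence A = 25, 36, 49, 64: consecutive squares n² from n = 5.
Subsequence B = 1, 3, 9, 27: geometric with ratio 3.
Position 9 falls in subsequence A as its term 5, giving 81.

81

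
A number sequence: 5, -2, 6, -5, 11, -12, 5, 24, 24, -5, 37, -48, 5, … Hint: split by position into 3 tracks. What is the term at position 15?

96

Read the sequence 3 terms at a time; column i is its own pattern.
Track A = 5, -5, 5, -5, 5: alternating ±5.
Track B = -2, 11, 24, 37: arithmetic with common difference +13.
Track C = 6, -12, 24, -48: geometric with ratio -2.
Term 15 comes from track C (its 5th entry): 96.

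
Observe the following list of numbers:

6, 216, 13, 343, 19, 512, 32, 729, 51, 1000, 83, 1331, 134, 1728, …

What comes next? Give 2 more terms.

217, 2197

Odd-indexed and even-indexed terms follow separate rules.
Subsequence A: 6, 13, 19, 32, 51, 83, 134. Each term equals the sum of the previous two.
Subsequence B: 216, 343, 512, 729, 1000, 1331, 1728. Perfect cubes starting at 6³.
Position 15 → subsequence A, term 8 = 217.
Position 16 → subsequence B, term 8 = 2197.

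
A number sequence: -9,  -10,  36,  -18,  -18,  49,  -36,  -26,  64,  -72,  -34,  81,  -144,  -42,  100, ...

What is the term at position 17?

Taking every 3rd term gives 3 separate tracks.
Stream A: -9, -18, -36, -72, -144 — geometric, ×2 each step.
Stream B: -10, -18, -26, -34, -42 — linear: a_n = -2 − 8·n.
Stream C: 36, 49, 64, 81, 100 — the squares 6², 7², 8², ….
Position 17 falls in stream B as its term 6, giving -50.

-50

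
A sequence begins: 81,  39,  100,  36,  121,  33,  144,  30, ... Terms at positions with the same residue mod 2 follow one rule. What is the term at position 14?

21

Split by position mod 2 into 2 tracks.
Subsequence A is 81, 100, 121, 144, which is consecutive squares n² from n = 9.
Subsequence B is 39, 36, 33, 30, which is subtracting 3 each time.
Term 14 comes from subsequence B (its 7th entry): 21.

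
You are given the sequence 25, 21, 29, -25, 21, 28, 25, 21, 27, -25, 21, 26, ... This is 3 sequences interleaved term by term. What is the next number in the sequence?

Split by position mod 3 into 3 tracks.
Subsequence A: 25, -25, 25, -25. The oscillation 25·(−1)^(n+1).
Subsequence B: 21, 21, 21, 21. Constant 21.
Subsequence C: 29, 28, 27, 26. Subtracting 1 each time.
Position 13 falls in subsequence A as its term 5, giving 25.

25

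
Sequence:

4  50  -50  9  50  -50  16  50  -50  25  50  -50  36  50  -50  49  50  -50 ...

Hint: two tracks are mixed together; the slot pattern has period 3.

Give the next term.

Reading positions in blocks of 3 reveals the pattern ABB — 2 tracks woven together.
Track A is 4, 9, 16, 25, 36, 49, which is perfect squares starting at 2².
Track B is 50, -50, 50, -50, 50, -50, 50, -50, 50, -50, 50, -50, which is the oscillation 50·(−1)^(n+1).
Position 19 falls in track A as its term 7, giving 64.

64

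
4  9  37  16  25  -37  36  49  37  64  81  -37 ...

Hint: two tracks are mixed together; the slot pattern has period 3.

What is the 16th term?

Reading positions in blocks of 3 reveals the pattern AAB — 2 tracks woven together.
Track A: 4, 9, 16, 25, 36, 49, 64, 81 (perfect squares starting at 2²).
Track B: 37, -37, 37, -37 (the oscillation 37·(−1)^(n+1)).
The 16th slot belongs to track A; its 11th term is 144.

144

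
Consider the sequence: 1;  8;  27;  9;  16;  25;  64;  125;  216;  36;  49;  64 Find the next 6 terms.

343, 512, 729, 81, 100, 121

The slot pattern repeats as AAABBB (period 6), so there are 2 interleaved tracks.
Subsequence A = 1, 8, 27, 64, 125, 216: consecutive cubes n³ from n = 1.
Subsequence B = 9, 16, 25, 36, 49, 64: consecutive squares n² from n = 3.
Term 13 comes from subsequence A (its 7th entry): 343.
Position 14 → subsequence A, term 8 = 512.
Position 15 falls in subsequence A as its term 9, giving 729.
The 16th slot belongs to subsequence B; its 7th term is 81.
Position 17 → subsequence B, term 8 = 100.
Position 18 falls in subsequence B as its term 9, giving 121.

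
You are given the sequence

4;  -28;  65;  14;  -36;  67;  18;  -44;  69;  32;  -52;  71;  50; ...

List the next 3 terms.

-60, 73, 82

Read the sequence 3 terms at a time; column i is its own pattern.
Stream A: 4, 14, 18, 32, 50 — each term equals the sum of the previous two.
Stream B: -28, -36, -44, -52 — arithmetic, step −8.
Stream C: 65, 67, 69, 71 — arithmetic with common difference +2.
Term 14 comes from stream B (its 5th entry): -60.
Position 15 falls in stream C as its term 5, giving 73.
The 16th slot belongs to stream A; its 6th term is 82.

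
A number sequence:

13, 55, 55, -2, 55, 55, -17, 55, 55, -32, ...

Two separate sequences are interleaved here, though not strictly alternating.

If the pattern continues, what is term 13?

-47

Positions follow the repeating pattern ABB; grouping by letter gives 2 tracks.
Stream A: 13, -2, -17, -32 — linear: a_n = 28 − 15·n.
Stream B: 55, 55, 55, 55, 55, 55 — constant 55.
Position 13 → stream A, term 5 = -47.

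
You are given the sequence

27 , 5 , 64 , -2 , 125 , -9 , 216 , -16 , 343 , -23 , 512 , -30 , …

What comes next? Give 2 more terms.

729, -37

Positions 1, 3, 5, … form one subsequence and positions 2, 4, 6, … form another.
Stream A: 27, 64, 125, 216, 343, 512 — the cubes 3³, 4³, 5³, ….
Stream B: 5, -2, -9, -16, -23, -30 — arithmetic with common difference −7.
Term 13 comes from stream A (its 7th entry): 729.
Position 14 → stream B, term 7 = -37.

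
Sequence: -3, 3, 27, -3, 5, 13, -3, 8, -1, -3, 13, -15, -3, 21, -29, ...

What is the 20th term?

Taking every 3rd term gives 3 separate tracks.
Subsequence A: -3, -3, -3, -3, -3. Always -3.
Subsequence B: 3, 5, 8, 13, 21. A Fibonacci-like recurrence a_n = a_{n-1} + a_{n-2}.
Subsequence C: 27, 13, -1, -15, -29. Arithmetic, step −14.
The 20th slot belongs to subsequence B; its 7th term is 55.

55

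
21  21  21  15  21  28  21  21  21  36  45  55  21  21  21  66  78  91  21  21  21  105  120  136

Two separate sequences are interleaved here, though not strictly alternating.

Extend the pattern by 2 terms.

Reading positions in blocks of 6 reveals the pattern AAABBB — 2 tracks woven together.
Subsequence A = 21, 21, 21, 21, 21, 21, 21, 21, 21, 21, 21, 21: constant 21.
Subsequence B = 15, 21, 28, 36, 45, 55, 66, 78, 91, 105, 120, 136: the triangular numbers T_5, T_6, ….
Term 25 comes from subsequence A (its 13th entry): 21.
Position 26 falls in subsequence A as its term 14, giving 21.

21, 21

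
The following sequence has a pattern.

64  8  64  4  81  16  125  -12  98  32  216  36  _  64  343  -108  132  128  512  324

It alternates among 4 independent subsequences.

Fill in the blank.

115

Taking every 4th term gives 4 separate tracks.
Subsequence A: 64, 81, 98, ?, 132. Arithmetic, step +17.
Subsequence B: 8, 16, 32, 64, 128. Powers 2^3, 2^4, 2^5, ….
Subsequence C: 64, 125, 216, 343, 512. The cubes 4³, 5³, 6³, ….
Subsequence D: 4, -12, 36, -108, 324. Geometric, ×-3 each step.
So the missing entry in subsequence A is 115.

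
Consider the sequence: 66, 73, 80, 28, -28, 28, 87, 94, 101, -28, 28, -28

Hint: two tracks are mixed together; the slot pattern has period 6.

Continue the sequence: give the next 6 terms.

108, 115, 122, 28, -28, 28

The slot pattern repeats as AAABBB (period 6), so there are 2 interleaved tracks.
Subsequence A: 66, 73, 80, 87, 94, 101. Arithmetic with common difference +7.
Subsequence B: 28, -28, 28, -28, 28, -28. The oscillation 28·(−1)^(n+1).
Position 13 falls in subsequence A as its term 7, giving 108.
Position 14 falls in subsequence A as its term 8, giving 115.
Position 15 → subsequence A, term 9 = 122.
Position 16 → subsequence B, term 7 = 28.
Position 17 falls in subsequence B as its term 8, giving -28.
Position 18 falls in subsequence B as its term 9, giving 28.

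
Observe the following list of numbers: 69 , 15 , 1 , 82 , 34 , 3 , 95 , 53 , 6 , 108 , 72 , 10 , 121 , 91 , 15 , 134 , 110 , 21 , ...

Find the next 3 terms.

147, 129, 28

The terms cycle through 3 interleaved subsequences.
Subsequence A is 69, 82, 95, 108, 121, 134, which is adding 13 each time.
Subsequence B is 15, 34, 53, 72, 91, 110, which is linear: a_n = -4 + 19·n.
Subsequence C is 1, 3, 6, 10, 15, 21, which is the triangular numbers T_1, T_2, ….
Term 19 comes from subsequence A (its 7th entry): 147.
Position 20 falls in subsequence B as its term 7, giving 129.
Position 21 falls in subsequence C as its term 7, giving 28.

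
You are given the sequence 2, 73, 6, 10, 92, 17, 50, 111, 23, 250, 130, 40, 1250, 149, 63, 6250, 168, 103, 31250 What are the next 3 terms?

Taking every 3rd term gives 3 separate tracks.
Track A: 2, 10, 50, 250, 1250, 6250, 31250 — multiplying by 5 each time.
Track B: 73, 92, 111, 130, 149, 168 — adding 19 each time.
Track C: 6, 17, 23, 40, 63, 103 — a Fibonacci-like recurrence a_n = a_{n-1} + a_{n-2}.
Position 20 falls in track B as its term 7, giving 187.
Position 21 falls in track C as its term 7, giving 166.
Position 22 falls in track A as its term 8, giving 156250.

187, 166, 156250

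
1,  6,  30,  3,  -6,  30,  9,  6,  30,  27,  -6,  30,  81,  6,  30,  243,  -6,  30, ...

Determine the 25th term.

The terms cycle through 3 interleaved subsequences.
Track A = 1, 3, 9, 27, 81, 243: powers of 3.
Track B = 6, -6, 6, -6, 6, -6: the oscillation 6·(−1)^(n+1).
Track C = 30, 30, 30, 30, 30, 30: the constant sequence 30.
Position 25 falls in track A as its term 9, giving 6561.

6561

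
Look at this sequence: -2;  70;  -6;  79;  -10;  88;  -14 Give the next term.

Split by position mod 2 into 2 tracks.
Subsequence A is -2, -6, -10, -14, which is linear: a_n = 2 − 4·n.
Subsequence B is 70, 79, 88, which is arithmetic with common difference +9.
Position 8 → subsequence B, term 4 = 97.

97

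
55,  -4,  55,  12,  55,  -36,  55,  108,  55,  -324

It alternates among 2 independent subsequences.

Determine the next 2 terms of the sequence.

55, 972

The terms cycle through 2 interleaved subsequences.
Track A: 55, 55, 55, 55, 55 — the constant sequence 55.
Track B: -4, 12, -36, 108, -324 — a geometric progression (common ratio -3).
Position 11 falls in track A as its term 6, giving 55.
Term 12 comes from track B (its 6th entry): 972.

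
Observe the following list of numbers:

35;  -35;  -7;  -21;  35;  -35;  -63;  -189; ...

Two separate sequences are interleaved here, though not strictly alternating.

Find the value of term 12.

-1701

Positions follow the repeating pattern AABB; grouping by letter gives 2 tracks.
Stream A: 35, -35, 35, -35 (alternating ±35).
Stream B: -7, -21, -63, -189 (a geometric progression (common ratio 3)).
The 12th slot belongs to stream B; its 6th term is -1701.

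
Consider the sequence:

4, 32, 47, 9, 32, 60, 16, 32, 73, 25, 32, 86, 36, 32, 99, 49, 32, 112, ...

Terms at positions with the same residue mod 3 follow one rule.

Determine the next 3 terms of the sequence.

Split by position mod 3: positions 1, 4, 7, … form one track, and each other residue class forms its own.
Track A is 4, 9, 16, 25, 36, 49, which is the squares 2², 3², 4², ….
Track B is 32, 32, 32, 32, 32, 32, which is the constant sequence 32.
Track C is 47, 60, 73, 86, 99, 112, which is arithmetic with common difference +13.
Term 19 comes from track A (its 7th entry): 64.
Term 20 comes from track B (its 7th entry): 32.
Term 21 comes from track C (its 7th entry): 125.

64, 32, 125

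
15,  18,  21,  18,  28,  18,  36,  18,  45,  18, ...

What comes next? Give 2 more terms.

55, 18

The terms cycle through 2 interleaved subsequences.
Subsequence A is 15, 21, 28, 36, 45, which is the triangular numbers T_5, T_6, ….
Subsequence B is 18, 18, 18, 18, 18, which is the constant sequence 18.
Position 11 falls in subsequence A as its term 6, giving 55.
Position 12 → subsequence B, term 6 = 18.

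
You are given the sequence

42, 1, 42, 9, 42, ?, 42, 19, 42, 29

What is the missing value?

Taking every 2nd term gives 2 separate tracks.
Track A: 42, 42, 42, 42, 42 (always 42).
Track B: 1, 9, ?, 19, 29 (each term equals the sum of the previous two).
So the missing entry in track B is 10.

10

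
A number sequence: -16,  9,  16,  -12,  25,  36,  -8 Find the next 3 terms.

The slot pattern repeats as ABB (period 3), so there are 2 interleaved tracks.
Track A: -16, -12, -8 — arithmetic with common difference +4.
Track B: 9, 16, 25, 36 — consecutive squares n² from n = 3.
Term 8 comes from track B (its 5th entry): 49.
The 9th slot belongs to track B; its 6th term is 64.
The 10th slot belongs to track A; its 4th term is -4.

49, 64, -4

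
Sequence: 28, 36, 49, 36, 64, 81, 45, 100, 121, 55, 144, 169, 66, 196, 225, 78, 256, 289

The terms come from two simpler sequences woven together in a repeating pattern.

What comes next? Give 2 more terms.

91, 324

Positions follow the repeating pattern ABB; grouping by letter gives 2 tracks.
Track A is 28, 36, 45, 55, 66, 78, which is triangular numbers starting at T_7.
Track B is 36, 49, 64, 81, 100, 121, 144, 169, 196, 225, 256, 289, which is perfect squares starting at 6².
Term 19 comes from track A (its 7th entry): 91.
Position 20 falls in track B as its term 13, giving 324.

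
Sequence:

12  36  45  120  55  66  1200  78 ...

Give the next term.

Reading positions in blocks of 3 reveals the pattern ABB — 2 tracks woven together.
Track A is 12, 120, 1200, which is geometric with ratio 10.
Track B is 36, 45, 55, 66, 78, which is triangular numbers n(n+1)/2 for n = 8, 9, ….
The 9th slot belongs to track B; its 6th term is 91.

91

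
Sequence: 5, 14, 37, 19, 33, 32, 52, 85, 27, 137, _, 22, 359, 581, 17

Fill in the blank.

Reading positions in blocks of 3 reveals the pattern AAB — 2 tracks woven together.
Stream A: 5, 14, 19, 33, 52, 85, 137, ?, 359, 581 — Fibonacci-style (each term is the sum of the two before it).
Stream B: 37, 32, 27, 22, 17 — arithmetic with common difference −5.
The gap is stream A's term 8; the rule gives 222.

222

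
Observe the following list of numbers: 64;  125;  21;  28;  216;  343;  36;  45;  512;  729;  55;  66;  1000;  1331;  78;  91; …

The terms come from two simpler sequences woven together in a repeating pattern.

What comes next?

Reading positions in blocks of 4 reveals the pattern AABB — 2 tracks woven together.
Track A: 64, 125, 216, 343, 512, 729, 1000, 1331 — perfect cubes starting at 4³.
Track B: 21, 28, 36, 45, 55, 66, 78, 91 — the triangular numbers T_6, T_7, ….
Term 17 comes from track A (its 9th entry): 1728.

1728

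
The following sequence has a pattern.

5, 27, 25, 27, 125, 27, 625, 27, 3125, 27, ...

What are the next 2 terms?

15625, 27

Odd-indexed and even-indexed terms follow separate rules.
Track A = 5, 25, 125, 625, 3125: successive powers of 5.
Track B = 27, 27, 27, 27, 27: constant 27.
The 11th slot belongs to track A; its 6th term is 15625.
Position 12 falls in track B as its term 6, giving 27.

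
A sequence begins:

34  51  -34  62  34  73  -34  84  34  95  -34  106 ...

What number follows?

Positions 1, 3, 5, … form one subsequence and positions 2, 4, 6, … form another.
Stream A: 34, -34, 34, -34, 34, -34 (the oscillation 34·(−1)^(n+1)).
Stream B: 51, 62, 73, 84, 95, 106 (linear: a_n = 40 + 11·n).
Position 13 falls in stream A as its term 7, giving 34.

34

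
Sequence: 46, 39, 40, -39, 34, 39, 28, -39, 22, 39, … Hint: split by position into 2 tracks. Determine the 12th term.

-39

Odd-indexed and even-indexed terms follow separate rules.
Track A: 46, 40, 34, 28, 22 (arithmetic with common difference −6).
Track B: 39, -39, 39, -39, 39 (alternating ±39).
The 12th slot belongs to track B; its 6th term is -39.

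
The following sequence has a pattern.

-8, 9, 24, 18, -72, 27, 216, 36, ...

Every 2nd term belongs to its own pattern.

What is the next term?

-648

Positions 1, 3, 5, … form one subsequence and positions 2, 4, 6, … form another.
Subsequence A is -8, 24, -72, 216, which is multiplying by -3 each time.
Subsequence B is 9, 18, 27, 36, which is arithmetic, step +9.
Term 9 comes from subsequence A (its 5th entry): -648.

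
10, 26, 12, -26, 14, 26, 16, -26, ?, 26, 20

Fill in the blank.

Taking every 2nd term gives 2 separate tracks.
Track A is 10, 12, 14, 16, ?, 20, which is arithmetic with common difference +2.
Track B is 26, -26, 26, -26, 26, which is the oscillation 26·(−1)^(n+1).
So the missing entry in track A is 18.

18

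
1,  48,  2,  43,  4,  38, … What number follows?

8

Taking every 2nd term gives 2 separate tracks.
Track A = 1, 2, 4: successive powers of 2.
Track B = 48, 43, 38: subtracting 5 each time.
Position 7 → track A, term 4 = 8.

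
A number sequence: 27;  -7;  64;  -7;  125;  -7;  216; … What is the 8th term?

-7

Positions 1, 3, 5, … form one subsequence and positions 2, 4, 6, … form another.
Stream A: 27, 64, 125, 216 — consecutive cubes n³ from n = 3.
Stream B: -7, -7, -7 — the constant sequence -7.
Position 8 falls in stream B as its term 4, giving -7.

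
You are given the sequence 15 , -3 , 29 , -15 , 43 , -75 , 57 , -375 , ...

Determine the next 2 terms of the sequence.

71, -1875

Positions 1, 3, 5, … form one subsequence and positions 2, 4, 6, … form another.
Track A: 15, 29, 43, 57 (linear: a_n = 1 + 14·n).
Track B: -3, -15, -75, -375 (geometric, ×5 each step).
Position 9 → track A, term 5 = 71.
Position 10 falls in track B as its term 5, giving -1875.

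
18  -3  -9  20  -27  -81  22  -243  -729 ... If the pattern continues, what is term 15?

-59049

Positions follow the repeating pattern ABB; grouping by letter gives 2 tracks.
Track A is 18, 20, 22, which is arithmetic, step +2.
Track B is -3, -9, -27, -81, -243, -729, which is multiplying by 3 each time.
The 15th slot belongs to track B; its 10th term is -59049.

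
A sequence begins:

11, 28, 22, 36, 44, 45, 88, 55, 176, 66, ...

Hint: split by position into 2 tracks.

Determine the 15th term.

Taking every 2nd term gives 2 separate tracks.
Subsequence A: 11, 22, 44, 88, 176 (multiplying by 2 each time).
Subsequence B: 28, 36, 45, 55, 66 (the triangular numbers T_7, T_8, …).
The 15th slot belongs to subsequence A; its 8th term is 1408.

1408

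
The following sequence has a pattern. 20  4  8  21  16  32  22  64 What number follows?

128

The slot pattern repeats as ABB (period 3), so there are 2 interleaved tracks.
Subsequence A: 20, 21, 22 (linear: a_n = 19 + n).
Subsequence B: 4, 8, 16, 32, 64 (geometric, ×2 each step).
Position 9 → subsequence B, term 6 = 128.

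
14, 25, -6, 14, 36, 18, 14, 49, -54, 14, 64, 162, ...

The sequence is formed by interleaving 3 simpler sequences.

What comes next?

14

Split by position mod 3 into 3 tracks.
Stream A: 14, 14, 14, 14 — the constant sequence 14.
Stream B: 25, 36, 49, 64 — consecutive squares n² from n = 5.
Stream C: -6, 18, -54, 162 — geometric with ratio -3.
Term 13 comes from stream A (its 5th entry): 14.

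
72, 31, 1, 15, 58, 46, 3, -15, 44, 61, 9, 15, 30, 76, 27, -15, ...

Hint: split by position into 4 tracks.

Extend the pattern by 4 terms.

16, 91, 81, 15

Split by position mod 4 into 4 tracks.
Track A = 72, 58, 44, 30: subtracting 14 each time.
Track B = 31, 46, 61, 76: adding 15 each time.
Track C = 1, 3, 9, 27: powers of 3.
Track D = 15, -15, 15, -15: the oscillation 15·(−1)^(n+1).
Position 17 falls in track A as its term 5, giving 16.
Position 18 falls in track B as its term 5, giving 91.
The 19th slot belongs to track C; its 5th term is 81.
Position 20 → track D, term 5 = 15.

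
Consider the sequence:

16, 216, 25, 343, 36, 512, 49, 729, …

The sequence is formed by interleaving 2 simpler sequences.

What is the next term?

The terms cycle through 2 interleaved subsequences.
Subsequence A is 16, 25, 36, 49, which is consecutive squares n² from n = 4.
Subsequence B is 216, 343, 512, 729, which is the cubes 6³, 7³, 8³, ….
Position 9 → subsequence A, term 5 = 64.

64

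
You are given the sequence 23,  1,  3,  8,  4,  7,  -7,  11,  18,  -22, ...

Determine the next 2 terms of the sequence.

29, 47

Positions follow the repeating pattern ABB; grouping by letter gives 2 tracks.
Track A: 23, 8, -7, -22. Subtracting 15 each time.
Track B: 1, 3, 4, 7, 11, 18. Each term equals the sum of the previous two.
The 11th slot belongs to track B; its 7th term is 29.
Position 12 falls in track B as its term 8, giving 47.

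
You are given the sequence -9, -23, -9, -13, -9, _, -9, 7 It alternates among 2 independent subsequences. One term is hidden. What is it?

-3

Split by position mod 2 into 2 tracks.
Subsequence A: -9, -9, -9, -9 (constant -9).
Subsequence B: -23, -13, ?, 7 (adding 10 each time).
The gap is subsequence B's term 3; the rule gives -3.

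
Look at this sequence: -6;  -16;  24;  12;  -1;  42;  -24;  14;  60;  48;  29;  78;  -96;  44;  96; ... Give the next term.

192

Read the sequence 3 terms at a time; column i is its own pattern.
Track A is -6, 12, -24, 48, -96, which is a geometric progression (common ratio -2).
Track B is -16, -1, 14, 29, 44, which is adding 15 each time.
Track C is 24, 42, 60, 78, 96, which is arithmetic with common difference +18.
Position 16 falls in track A as its term 6, giving 192.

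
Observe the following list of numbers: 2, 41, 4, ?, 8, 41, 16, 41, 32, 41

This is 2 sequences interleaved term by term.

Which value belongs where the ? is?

41

Positions 1, 3, 5, … form one subsequence and positions 2, 4, 6, … form another.
Track A: 2, 4, 8, 16, 32 — successive powers of 2.
Track B: 41, ?, 41, 41, 41 — always 41.
Track B's pattern makes the blank 41.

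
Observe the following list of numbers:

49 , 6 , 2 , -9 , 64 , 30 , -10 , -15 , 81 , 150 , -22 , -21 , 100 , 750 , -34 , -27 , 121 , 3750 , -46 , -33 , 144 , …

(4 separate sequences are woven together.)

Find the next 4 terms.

18750, -58, -39, 169

Read the sequence 4 terms at a time; column i is its own pattern.
Track A: 49, 64, 81, 100, 121, 144 — the squares 7², 8², 9², ….
Track B: 6, 30, 150, 750, 3750 — multiplying by 5 each time.
Track C: 2, -10, -22, -34, -46 — arithmetic with common difference −12.
Track D: -9, -15, -21, -27, -33 — arithmetic, step −6.
Term 22 comes from track B (its 6th entry): 18750.
Term 23 comes from track C (its 6th entry): -58.
Position 24 falls in track D as its term 6, giving -39.
The 25th slot belongs to track A; its 7th term is 169.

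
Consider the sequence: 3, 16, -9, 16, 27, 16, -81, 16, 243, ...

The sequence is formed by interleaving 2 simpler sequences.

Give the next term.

16

Split by position mod 2 into 2 tracks.
Subsequence A = 3, -9, 27, -81, 243: multiplying by -3 each time.
Subsequence B = 16, 16, 16, 16: constant 16.
The 10th slot belongs to subsequence B; its 5th term is 16.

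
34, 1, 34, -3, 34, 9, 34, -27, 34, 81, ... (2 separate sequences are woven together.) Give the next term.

34

The terms cycle through 2 interleaved subsequences.
Track A: 34, 34, 34, 34, 34. Always 34.
Track B: 1, -3, 9, -27, 81. Geometric with ratio -3.
Position 11 → track A, term 6 = 34.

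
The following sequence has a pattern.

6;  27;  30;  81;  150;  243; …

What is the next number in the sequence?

750

The terms cycle through 2 interleaved subsequences.
Track A = 6, 30, 150: multiplying by 5 each time.
Track B = 27, 81, 243: powers of 3.
Position 7 → track A, term 4 = 750.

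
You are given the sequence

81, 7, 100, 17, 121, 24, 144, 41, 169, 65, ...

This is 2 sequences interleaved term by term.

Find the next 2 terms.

196, 106

The terms cycle through 2 interleaved subsequences.
Stream A is 81, 100, 121, 144, 169, which is the squares 9², 10², 11², ….
Stream B is 7, 17, 24, 41, 65, which is each term equals the sum of the previous two.
Term 11 comes from stream A (its 6th entry): 196.
The 12th slot belongs to stream B; its 6th term is 106.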